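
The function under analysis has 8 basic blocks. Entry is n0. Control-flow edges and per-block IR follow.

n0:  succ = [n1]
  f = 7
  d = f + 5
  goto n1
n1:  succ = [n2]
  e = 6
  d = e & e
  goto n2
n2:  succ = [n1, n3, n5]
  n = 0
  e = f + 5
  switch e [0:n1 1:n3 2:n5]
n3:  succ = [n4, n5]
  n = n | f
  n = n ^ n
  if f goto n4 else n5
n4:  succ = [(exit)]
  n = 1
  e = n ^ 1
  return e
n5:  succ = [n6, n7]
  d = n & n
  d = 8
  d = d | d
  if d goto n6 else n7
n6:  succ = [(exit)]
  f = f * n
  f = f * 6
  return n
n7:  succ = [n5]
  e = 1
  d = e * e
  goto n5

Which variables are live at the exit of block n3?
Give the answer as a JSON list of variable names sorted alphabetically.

Per-block:
  n0 def {d,f} use ∅
  n1 def {d,e} use ∅
  n2 def {e,n} use {f}
  n3 def {n} use {f,n}
  n4 def {e,n} use ∅
  n5 def {d} use {n}
  n6 def {f} use {f,n}
  n7 def {d,e} use ∅

Liveness:
  n0 li=∅ lo={f}
  n1 li={f} lo={f}
  n2 li={f} lo={f,n}
  n3 li={f,n} lo={f,n}
  n4 li=∅ lo=∅
  n5 li={f,n} lo={f,n}
  n6 li={f,n} lo=∅
  n7 li={f,n} lo={f,n}

live-out(n3) = ["f", "n"]

Answer: ["f", "n"]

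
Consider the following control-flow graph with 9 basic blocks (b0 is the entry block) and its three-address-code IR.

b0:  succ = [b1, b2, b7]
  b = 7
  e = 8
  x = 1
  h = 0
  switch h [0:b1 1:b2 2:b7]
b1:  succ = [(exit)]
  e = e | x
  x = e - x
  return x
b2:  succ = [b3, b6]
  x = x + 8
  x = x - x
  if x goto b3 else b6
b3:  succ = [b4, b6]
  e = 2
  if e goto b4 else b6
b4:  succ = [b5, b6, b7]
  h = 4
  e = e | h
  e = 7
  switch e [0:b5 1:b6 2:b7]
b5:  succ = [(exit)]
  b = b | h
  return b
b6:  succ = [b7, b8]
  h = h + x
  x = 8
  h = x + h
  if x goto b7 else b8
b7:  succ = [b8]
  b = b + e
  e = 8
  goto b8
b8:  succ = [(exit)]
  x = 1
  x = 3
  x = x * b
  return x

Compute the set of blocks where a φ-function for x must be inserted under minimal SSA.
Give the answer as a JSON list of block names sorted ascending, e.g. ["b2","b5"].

idom tree: b1←b0 b2←b0 b3←b2 b4←b3 b5←b4 b6←b2 b7←b0 b8←b0
Dom∩ at merges:
  b6: preds {b2,b3,b4}: {b0,b2} ∩ {b0,b2,b3} ∩ {b0,b2,b3,b4} = {b0,b2}; idom=b2
  b7: preds {b0,b4,b6}: {b0} ∩ {b0,b2,b3,b4} ∩ {b0,b2,b6} = {b0}; idom=b0
  b8: preds {b6,b7}: {b0,b2,b6} ∩ {b0,b7} = {b0}; idom=b0

Frontier:
  join b6 pred b2: · stop@b2
  join b6 pred b3: b3 stop@b2
  join b6 pred b4: b4→b3 stop@b2
  join b7 pred b0: · stop@b0
  join b7 pred b4: b4→b3→b2 stop@b0
  join b7 pred b6: b6→b2 stop@b0
  join b8 pred b6: b6→b2 stop@b0
  join b8 pred b7: b7 stop@b0
  DF(b0)=∅
  DF(b1)=∅
  DF(b2)={b7,b8}
  DF(b3)={b6,b7}
  DF(b4)={b6,b7}
  DF(b5)=∅
  DF(b6)={b7,b8}
  DF(b7)={b8}
  DF(b8)=∅

φ for x: defs {b0,b1,b2,b6,b8}
  DF⁺ = {b7,b8}

Answer: ["b7", "b8"]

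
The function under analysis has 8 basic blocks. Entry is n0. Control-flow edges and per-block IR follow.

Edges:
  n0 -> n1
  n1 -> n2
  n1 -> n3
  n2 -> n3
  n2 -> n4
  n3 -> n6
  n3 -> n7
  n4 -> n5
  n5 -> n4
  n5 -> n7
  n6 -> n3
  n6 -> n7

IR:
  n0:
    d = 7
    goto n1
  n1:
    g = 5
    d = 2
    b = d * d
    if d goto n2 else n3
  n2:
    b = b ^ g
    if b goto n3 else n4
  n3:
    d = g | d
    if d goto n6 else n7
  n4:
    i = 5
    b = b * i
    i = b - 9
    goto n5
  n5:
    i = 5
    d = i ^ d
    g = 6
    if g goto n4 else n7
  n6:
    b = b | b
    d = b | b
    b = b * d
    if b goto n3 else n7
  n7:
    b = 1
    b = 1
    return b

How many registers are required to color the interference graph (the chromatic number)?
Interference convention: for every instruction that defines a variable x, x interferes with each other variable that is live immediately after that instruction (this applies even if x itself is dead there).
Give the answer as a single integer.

Answer: 3

Derivation:
def/use:
  n0: {d} / ∅
  n1: {b,d,g} / ∅
  n2: {b} / {b,g}
  n3: {d} / {d,g}
  n4: {b,i} / {b}
  n5: {d,g,i} / {d}
  n6: {b,d} / {b}
  n7: {b} / ∅

Live sets:
  live n0: ∅→∅
  live n1: ∅→{b,d,g}
  live n2: {b,d,g}→{b,d,g}
  live n3: {b,d,g}→{b,g}
  live n4: {b,d}→{b,d}
  live n5: {b,d}→{b,d}
  live n6: {b,g}→{b,d,g}
  live n7: ∅→∅

Interfere edges:
  b: {d,g,i}
  d: {b,g,i}
  g: {b,d}
  i: {b,d}

Registers:
  lower bound: {b,d,g} mutually conflict ⇒ χ ≥ 3
  3-colouring: R0={b}  R1={d}  R2={g,i}
  χ = 3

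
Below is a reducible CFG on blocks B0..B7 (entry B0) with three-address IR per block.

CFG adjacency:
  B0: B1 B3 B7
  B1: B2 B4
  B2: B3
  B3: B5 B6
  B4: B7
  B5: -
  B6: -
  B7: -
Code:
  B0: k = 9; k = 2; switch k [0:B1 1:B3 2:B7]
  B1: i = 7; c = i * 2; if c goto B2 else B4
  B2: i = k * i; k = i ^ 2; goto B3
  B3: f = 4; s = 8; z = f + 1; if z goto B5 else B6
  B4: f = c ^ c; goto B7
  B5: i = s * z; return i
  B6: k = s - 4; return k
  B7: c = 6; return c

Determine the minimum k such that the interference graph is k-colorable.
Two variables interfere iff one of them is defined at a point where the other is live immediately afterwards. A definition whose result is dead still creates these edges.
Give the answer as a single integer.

Answer: 3

Derivation:
def/use:
  B0: {k} / ∅
  B1: {c,i} / ∅
  B2: {i,k} / {i,k}
  B3: {f,s,z} / ∅
  B4: {f} / {c}
  B5: {i} / {s,z}
  B6: {k} / {s}
  B7: {c} / ∅

Backward fixpoint:
  B0 li=∅ lo={k}
  B1 li={k} lo={c,i,k}
  B2 li={i,k} lo=∅
  B3 li=∅ lo={s,z}
  B4 li={c} lo=∅
  B5 li={s,z} lo=∅
  B6 li={s} lo=∅
  B7 li=∅ lo=∅

Interference:
  c: {i,k}
  f: {s}
  i: {c,k}
  k: {c,i}
  s: {f,z}
  z: {s}

Colouring:
  clique {c,i,k} ⇒ need ≥ 3
  3-colouring: R0={c,s}  R1={f,i,z}  R2={k}
  χ = 3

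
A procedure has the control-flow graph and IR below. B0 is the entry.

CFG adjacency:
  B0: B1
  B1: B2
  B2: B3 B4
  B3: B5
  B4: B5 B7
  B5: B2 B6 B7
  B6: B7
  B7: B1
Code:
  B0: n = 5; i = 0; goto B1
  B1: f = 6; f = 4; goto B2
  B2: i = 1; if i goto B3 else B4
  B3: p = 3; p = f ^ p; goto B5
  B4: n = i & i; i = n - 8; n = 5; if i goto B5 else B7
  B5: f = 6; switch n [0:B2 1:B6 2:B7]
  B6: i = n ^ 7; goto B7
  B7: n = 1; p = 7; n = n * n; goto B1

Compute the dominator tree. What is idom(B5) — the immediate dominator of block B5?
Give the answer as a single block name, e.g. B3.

Answer: B2

Derivation:
idom tree: B1←B0 B2←B1 B3←B2 B4←B2 B5←B2 B6←B5 B7←B2
Dom∩ at merges:
  B1: preds {B0,B7}: {B0} ∩ {B0,B1,B2,B7} = {B0}; idom=B0
  B2: preds {B1,B5}: {B0,B1} ∩ {B0,B1,B2,B5} = {B0,B1}; idom=B1
  B5: preds {B3,B4}: {B0,B1,B2,B3} ∩ {B0,B1,B2,B4} = {B0,B1,B2}; idom=B2
  B7: preds {B4,B5,B6}: {B0,B1,B2,B4} ∩ {B0,B1,B2,B5} ∩ {B0,B1,B2,B5,B6} = {B0,B1,B2}; idom=B2

idom(B5) = B2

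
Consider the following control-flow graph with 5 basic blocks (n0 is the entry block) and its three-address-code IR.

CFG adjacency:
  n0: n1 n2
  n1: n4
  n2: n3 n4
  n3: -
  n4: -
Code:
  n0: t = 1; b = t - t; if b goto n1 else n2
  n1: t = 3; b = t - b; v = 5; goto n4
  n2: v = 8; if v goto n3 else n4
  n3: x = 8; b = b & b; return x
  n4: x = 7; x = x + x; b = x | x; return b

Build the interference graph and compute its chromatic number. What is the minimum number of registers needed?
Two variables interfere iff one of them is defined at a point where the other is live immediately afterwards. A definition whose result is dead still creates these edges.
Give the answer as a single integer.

Per-block:
  n0 def {b,t} use ∅
  n1 def {b,t,v} use {b}
  n2 def {v} use ∅
  n3 def {b,x} use {b}
  n4 def {b,x} use ∅

Backward fixpoint:
  n0: in=∅ out={b}
  n1: in={b} out=∅
  n2: in={b} out={b}
  n3: in={b} out=∅
  n4: in=∅ out=∅

Conflict graph:
  b: {t,v,x}
  t: {b}
  v: {b}
  x: {b}

Registers:
  {b,t} pairwise interfere (2-clique) ⇒ χ ≥ 2
  2-colouring: R0={b}  R1={t,v,x}
  χ = 2

Answer: 2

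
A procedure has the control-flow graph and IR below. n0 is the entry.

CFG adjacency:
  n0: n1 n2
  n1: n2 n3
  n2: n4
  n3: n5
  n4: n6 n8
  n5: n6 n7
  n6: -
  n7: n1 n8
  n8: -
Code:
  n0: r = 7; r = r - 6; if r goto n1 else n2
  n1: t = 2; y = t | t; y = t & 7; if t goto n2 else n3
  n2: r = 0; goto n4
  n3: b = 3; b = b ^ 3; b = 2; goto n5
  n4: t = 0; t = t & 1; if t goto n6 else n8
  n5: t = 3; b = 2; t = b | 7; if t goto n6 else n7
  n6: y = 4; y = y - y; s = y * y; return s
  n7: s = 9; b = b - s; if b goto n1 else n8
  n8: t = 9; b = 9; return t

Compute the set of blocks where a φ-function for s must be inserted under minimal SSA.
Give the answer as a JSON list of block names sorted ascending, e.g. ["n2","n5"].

idom tree: n1←n0 n2←n0 n3←n1 n4←n2 n5←n3 n6←n0 n7←n5 n8←n0
Dom∩ at merges:
  n1: preds {n0,n7}: {n0} ∩ {n0,n1,n3,n5,n7} = {n0}; idom=n0
  n2: preds {n0,n1}: {n0} ∩ {n0,n1} = {n0}; idom=n0
  n6: preds {n4,n5}: {n0,n2,n4} ∩ {n0,n1,n3,n5} = {n0}; idom=n0
  n8: preds {n4,n7}: {n0,n2,n4} ∩ {n0,n1,n3,n5,n7} = {n0}; idom=n0

Frontier:
  n1←n0: walk · to n0
  n1←n7: walk n7→n5→n3→n1 to n0
  n2←n0: walk · to n0
  n2←n1: walk n1 to n0
  n6←n4: walk n4→n2 to n0
  n6←n5: walk n5→n3→n1 to n0
  n8←n4: walk n4→n2 to n0
  n8←n7: walk n7→n5→n3→n1 to n0
  DF(n0)=∅
  DF(n1)={n1,n2,n6,n8}
  DF(n2)={n6,n8}
  DF(n3)={n1,n6,n8}
  DF(n4)={n6,n8}
  DF(n5)={n1,n6,n8}
  DF(n6)=∅
  DF(n7)={n1,n8}
  DF(n8)=∅

φ for s: defs {n6,n7}
  DF⁺ = {n1,n2,n6,n8}

Answer: ["n1", "n2", "n6", "n8"]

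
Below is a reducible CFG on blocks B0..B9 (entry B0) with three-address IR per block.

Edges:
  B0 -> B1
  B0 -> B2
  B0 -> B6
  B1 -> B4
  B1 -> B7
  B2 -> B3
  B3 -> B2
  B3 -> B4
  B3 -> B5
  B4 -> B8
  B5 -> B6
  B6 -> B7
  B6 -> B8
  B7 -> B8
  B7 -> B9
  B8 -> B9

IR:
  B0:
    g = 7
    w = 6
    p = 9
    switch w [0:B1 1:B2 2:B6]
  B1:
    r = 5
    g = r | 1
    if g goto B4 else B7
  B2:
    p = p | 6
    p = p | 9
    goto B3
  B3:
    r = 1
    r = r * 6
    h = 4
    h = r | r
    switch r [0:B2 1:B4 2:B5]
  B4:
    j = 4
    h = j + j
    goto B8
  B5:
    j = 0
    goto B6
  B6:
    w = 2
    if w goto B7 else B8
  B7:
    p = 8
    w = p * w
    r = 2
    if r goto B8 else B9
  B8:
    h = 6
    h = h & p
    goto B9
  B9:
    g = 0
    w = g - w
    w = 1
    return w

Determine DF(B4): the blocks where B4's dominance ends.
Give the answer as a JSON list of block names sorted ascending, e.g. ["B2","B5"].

idom tree: B1←B0 B2←B0 B3←B2 B4←B0 B5←B3 B6←B0 B7←B0 B8←B0 B9←B0
Dom∩ at merges:
  B2: preds {B0,B3}: {B0} ∩ {B0,B2,B3} = {B0}; idom=B0
  B4: preds {B1,B3}: {B0,B1} ∩ {B0,B2,B3} = {B0}; idom=B0
  B6: preds {B0,B5}: {B0} ∩ {B0,B2,B3,B5} = {B0}; idom=B0
  B7: preds {B1,B6}: {B0,B1} ∩ {B0,B6} = {B0}; idom=B0
  B8: preds {B4,B6,B7}: {B0,B4} ∩ {B0,B6} ∩ {B0,B7} = {B0}; idom=B0
  B9: preds {B7,B8}: {B0,B7} ∩ {B0,B8} = {B0}; idom=B0

DF walk-up:
  B2←B0: walk · to B0
  B2←B3: walk B3→B2 to B0
  B4←B1: walk B1 to B0
  B4←B3: walk B3→B2 to B0
  B6←B0: walk · to B0
  B6←B5: walk B5→B3→B2 to B0
  B7←B1: walk B1 to B0
  B7←B6: walk B6 to B0
  B8←B4: walk B4 to B0
  B8←B6: walk B6 to B0
  B8←B7: walk B7 to B0
  B9←B7: walk B7 to B0
  B9←B8: walk B8 to B0
  B0 → ∅
  B1 → {B4,B7}
  B2 → {B2,B4,B6}
  B3 → {B2,B4,B6}
  B4 → {B8}
  B5 → {B6}
  B6 → {B7,B8}
  B7 → {B8,B9}
  B8 → {B9}
  B9 → ∅

DF(B4) = ["B8"]

Answer: ["B8"]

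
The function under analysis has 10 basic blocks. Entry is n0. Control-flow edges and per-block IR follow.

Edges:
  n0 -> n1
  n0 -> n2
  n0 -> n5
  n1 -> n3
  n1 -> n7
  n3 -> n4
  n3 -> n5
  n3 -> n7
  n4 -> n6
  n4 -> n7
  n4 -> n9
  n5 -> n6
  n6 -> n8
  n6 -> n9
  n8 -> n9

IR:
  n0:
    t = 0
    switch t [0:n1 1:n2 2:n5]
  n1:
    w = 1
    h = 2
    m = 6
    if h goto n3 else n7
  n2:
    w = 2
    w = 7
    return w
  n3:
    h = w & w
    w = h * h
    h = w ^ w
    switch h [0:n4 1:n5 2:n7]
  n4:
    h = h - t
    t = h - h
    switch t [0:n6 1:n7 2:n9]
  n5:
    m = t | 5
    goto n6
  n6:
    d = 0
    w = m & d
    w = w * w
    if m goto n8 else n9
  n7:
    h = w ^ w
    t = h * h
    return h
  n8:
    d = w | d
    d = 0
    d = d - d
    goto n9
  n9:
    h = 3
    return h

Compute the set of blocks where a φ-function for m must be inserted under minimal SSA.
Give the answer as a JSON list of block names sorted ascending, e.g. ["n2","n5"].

idom tree: n1←n0 n2←n0 n3←n1 n4←n3 n5←n0 n6←n0 n7←n1 n8←n6 n9←n0
Dom at joins:
  n5: preds {n0,n3}: {n0} ∩ {n0,n1,n3} = {n0}; idom=n0
  n6: preds {n4,n5}: {n0,n1,n3,n4} ∩ {n0,n5} = {n0}; idom=n0
  n7: preds {n1,n3,n4}: {n0,n1} ∩ {n0,n1,n3} ∩ {n0,n1,n3,n4} = {n0,n1}; idom=n1
  n9: preds {n4,n6,n8}: {n0,n1,n3,n4} ∩ {n0,n6} ∩ {n0,n6,n8} = {n0}; idom=n0

DF walk-up:
  join n5 pred n0: · stop@n0
  join n5 pred n3: n3→n1 stop@n0
  join n6 pred n4: n4→n3→n1 stop@n0
  join n6 pred n5: n5 stop@n0
  join n7 pred n1: · stop@n1
  join n7 pred n3: n3 stop@n1
  join n7 pred n4: n4→n3 stop@n1
  join n9 pred n4: n4→n3→n1 stop@n0
  join n9 pred n6: n6 stop@n0
  join n9 pred n8: n8→n6 stop@n0
  n0 → ∅
  n1 → {n5,n6,n9}
  n2 → ∅
  n3 → {n5,n6,n7,n9}
  n4 → {n6,n7,n9}
  n5 → {n6}
  n6 → {n9}
  n7 → ∅
  n8 → {n9}
  n9 → ∅

φ for m: defs {n1,n5}
  DF⁺ = {n5,n6,n9}

Answer: ["n5", "n6", "n9"]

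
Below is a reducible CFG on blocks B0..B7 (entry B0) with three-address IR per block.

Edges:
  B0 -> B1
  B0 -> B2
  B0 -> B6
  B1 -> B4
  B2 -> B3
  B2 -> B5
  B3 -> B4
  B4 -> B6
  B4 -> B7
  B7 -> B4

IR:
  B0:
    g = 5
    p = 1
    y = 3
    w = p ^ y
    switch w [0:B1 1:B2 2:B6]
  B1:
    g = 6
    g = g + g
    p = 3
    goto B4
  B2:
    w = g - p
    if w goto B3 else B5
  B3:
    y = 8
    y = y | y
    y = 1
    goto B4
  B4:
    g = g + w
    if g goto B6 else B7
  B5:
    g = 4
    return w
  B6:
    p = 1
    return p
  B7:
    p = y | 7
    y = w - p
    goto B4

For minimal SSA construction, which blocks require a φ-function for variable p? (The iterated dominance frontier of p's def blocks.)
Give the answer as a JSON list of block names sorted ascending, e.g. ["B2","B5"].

idom tree: B1←B0 B2←B0 B3←B2 B4←B0 B5←B2 B6←B0 B7←B4
Dom at joins:
  B4: preds {B1,B3,B7}: {B0,B1} ∩ {B0,B2,B3} ∩ {B0,B4,B7} = {B0}; idom=B0
  B6: preds {B0,B4}: {B0} ∩ {B0,B4} = {B0}; idom=B0

Frontier:
  join B4 pred B1: B1 stop@B0
  join B4 pred B3: B3→B2 stop@B0
  join B4 pred B7: B7→B4 stop@B0
  join B6 pred B0: · stop@B0
  join B6 pred B4: B4 stop@B0
  B0: DF=∅
  B1: DF={B4}
  B2: DF={B4}
  B3: DF={B4}
  B4: DF={B4,B6}
  B5: DF=∅
  B6: DF=∅
  B7: DF={B4}

φ for p: defs {B0,B1,B6,B7}
  DF⁺ = {B4,B6}

Answer: ["B4", "B6"]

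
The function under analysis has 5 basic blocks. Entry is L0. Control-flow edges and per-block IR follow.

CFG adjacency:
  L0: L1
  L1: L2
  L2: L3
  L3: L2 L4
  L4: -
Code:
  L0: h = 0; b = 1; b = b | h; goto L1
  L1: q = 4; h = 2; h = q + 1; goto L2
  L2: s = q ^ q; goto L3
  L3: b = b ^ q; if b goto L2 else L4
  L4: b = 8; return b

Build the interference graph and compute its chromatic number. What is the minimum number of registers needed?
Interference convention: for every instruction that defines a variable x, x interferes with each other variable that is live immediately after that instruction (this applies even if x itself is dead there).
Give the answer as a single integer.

Answer: 3

Derivation:
Block summaries:
  L0: def={b,h} ue=∅
  L1: def={h,q} ue=∅
  L2: def={s} ue={q}
  L3: def={b} ue={b,q}
  L4: def={b} ue=∅

Liveness:
  L0: in=∅ out={b}
  L1: in={b} out={b,q}
  L2: in={b,q} out={b,q}
  L3: in={b,q} out={b,q}
  L4: in=∅ out=∅

Conflict graph:
  b — {h,q,s}
  h — {b,q}
  q — {b,h,s}
  s — {b,q}

Colouring:
  clique {b,h,q} ⇒ need ≥ 3
  assign b→r0 h→r2 q→r1 s→r2 — no edge inside a register ⇒ χ ≤ 3
  χ = 3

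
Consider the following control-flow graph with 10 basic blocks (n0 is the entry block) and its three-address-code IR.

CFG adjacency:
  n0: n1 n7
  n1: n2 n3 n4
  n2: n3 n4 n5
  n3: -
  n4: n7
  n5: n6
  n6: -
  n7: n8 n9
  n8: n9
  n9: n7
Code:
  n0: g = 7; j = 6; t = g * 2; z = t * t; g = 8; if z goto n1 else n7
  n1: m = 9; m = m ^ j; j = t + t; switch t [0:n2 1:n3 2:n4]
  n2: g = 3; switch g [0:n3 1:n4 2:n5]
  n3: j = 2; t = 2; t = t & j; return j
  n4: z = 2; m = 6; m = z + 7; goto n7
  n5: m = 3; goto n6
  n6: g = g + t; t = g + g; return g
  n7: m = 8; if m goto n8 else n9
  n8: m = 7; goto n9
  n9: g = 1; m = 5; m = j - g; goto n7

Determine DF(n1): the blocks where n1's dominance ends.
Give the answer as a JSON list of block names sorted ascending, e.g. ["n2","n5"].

idom tree: n1←n0 n2←n1 n3←n1 n4←n1 n5←n2 n6←n5 n7←n0 n8←n7 n9←n7
Join-block Dom:
  n3: preds {n1,n2}: {n0,n1} ∩ {n0,n1,n2} = {n0,n1}; idom=n1
  n4: preds {n1,n2}: {n0,n1} ∩ {n0,n1,n2} = {n0,n1}; idom=n1
  n7: preds {n0,n4,n9}: {n0} ∩ {n0,n1,n4} ∩ {n0,n7,n9} = {n0}; idom=n0
  n9: preds {n7,n8}: {n0,n7} ∩ {n0,n7,n8} = {n0,n7}; idom=n7

Frontier:
  join n3 pred n1: · stop@n1
  join n3 pred n2: n2 stop@n1
  join n4 pred n1: · stop@n1
  join n4 pred n2: n2 stop@n1
  join n7 pred n0: · stop@n0
  join n7 pred n4: n4→n1 stop@n0
  join n7 pred n9: n9→n7 stop@n0
  join n9 pred n7: · stop@n7
  join n9 pred n8: n8 stop@n7
  DF(n0)=∅
  DF(n1)={n7}
  DF(n2)={n3,n4}
  DF(n3)=∅
  DF(n4)={n7}
  DF(n5)=∅
  DF(n6)=∅
  DF(n7)={n7}
  DF(n8)={n9}
  DF(n9)={n7}

DF(n1) = ["n7"]

Answer: ["n7"]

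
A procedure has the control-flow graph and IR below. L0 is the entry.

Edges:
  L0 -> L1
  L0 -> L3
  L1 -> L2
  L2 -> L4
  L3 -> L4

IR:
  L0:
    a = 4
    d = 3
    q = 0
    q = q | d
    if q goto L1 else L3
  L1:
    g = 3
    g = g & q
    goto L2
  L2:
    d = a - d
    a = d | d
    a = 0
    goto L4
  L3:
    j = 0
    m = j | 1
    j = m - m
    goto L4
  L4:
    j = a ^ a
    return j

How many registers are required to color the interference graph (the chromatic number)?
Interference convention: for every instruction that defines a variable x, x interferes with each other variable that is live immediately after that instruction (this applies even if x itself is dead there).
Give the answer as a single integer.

Per-block:
  L0: {a,d,q} / ∅
  L1: {g} / {q}
  L2: {a,d} / {a,d}
  L3: {j,m} / ∅
  L4: {j} / {a}

Backward fixpoint:
  L0: in=∅ out={a,d,q}
  L1: in={a,d,q} out={a,d}
  L2: in={a,d} out={a}
  L3: in={a} out={a}
  L4: in={a} out=∅

Interference:
  a — {d,g,j,m,q}
  d — {a,g,q}
  g — {a,d,q}
  j — {a}
  m — {a}
  q — {a,d,g}

Registers:
  clique {a,d,g,q} ⇒ need ≥ 4
  4-colouring: R0={a}  R1={d,j,m}  R2={g}  R3={q}
  χ = 4

Answer: 4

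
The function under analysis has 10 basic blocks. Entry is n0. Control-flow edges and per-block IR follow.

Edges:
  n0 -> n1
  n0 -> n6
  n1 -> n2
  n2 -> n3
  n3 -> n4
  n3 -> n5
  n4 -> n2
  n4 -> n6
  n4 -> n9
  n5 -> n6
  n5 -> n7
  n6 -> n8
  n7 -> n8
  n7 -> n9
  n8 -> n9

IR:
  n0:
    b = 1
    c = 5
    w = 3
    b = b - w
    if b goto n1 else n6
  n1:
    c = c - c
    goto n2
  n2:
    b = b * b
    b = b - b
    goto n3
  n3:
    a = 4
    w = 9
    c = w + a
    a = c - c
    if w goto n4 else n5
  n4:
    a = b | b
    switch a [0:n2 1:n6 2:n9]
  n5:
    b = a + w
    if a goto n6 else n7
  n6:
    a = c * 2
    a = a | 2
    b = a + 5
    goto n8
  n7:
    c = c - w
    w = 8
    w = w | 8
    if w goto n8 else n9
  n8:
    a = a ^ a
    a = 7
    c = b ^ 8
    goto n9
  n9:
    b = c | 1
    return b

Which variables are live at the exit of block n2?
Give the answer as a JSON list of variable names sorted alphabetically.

Block summaries:
  n0 def {b,c,w} use ∅
  n1 def {c} use {c}
  n2 def {b} use {b}
  n3 def {a,c,w} use ∅
  n4 def {a} use {b}
  n5 def {b} use {a,w}
  n6 def {a,b} use {c}
  n7 def {c,w} use {c,w}
  n8 def {a,c} use {a,b}
  n9 def {b} use {c}

Backward fixpoint:
  live n0: ∅→{b,c}
  live n1: {b,c}→{b}
  live n2: {b}→{b}
  live n3: {b}→{a,b,c,w}
  live n4: {b,c}→{b,c}
  live n5: {a,c,w}→{a,b,c,w}
  live n6: {c}→{a,b}
  live n7: {a,b,c,w}→{a,b,c}
  live n8: {a,b}→{c}
  live n9: {c}→∅

live-out(n2) = ["b"]

Answer: ["b"]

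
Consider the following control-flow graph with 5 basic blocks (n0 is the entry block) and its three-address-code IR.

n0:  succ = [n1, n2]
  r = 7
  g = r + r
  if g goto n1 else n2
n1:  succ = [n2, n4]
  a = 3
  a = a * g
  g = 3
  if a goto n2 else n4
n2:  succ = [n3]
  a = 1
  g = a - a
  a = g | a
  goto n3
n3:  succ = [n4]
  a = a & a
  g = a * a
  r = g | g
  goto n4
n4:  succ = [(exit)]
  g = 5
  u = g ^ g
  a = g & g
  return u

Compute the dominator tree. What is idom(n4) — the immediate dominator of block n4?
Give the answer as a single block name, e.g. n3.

idom tree: n1←n0 n2←n0 n3←n2 n4←n0
Dom at joins:
  n2: preds {n0,n1}: {n0} ∩ {n0,n1} = {n0}; idom=n0
  n4: preds {n1,n3}: {n0,n1} ∩ {n0,n2,n3} = {n0}; idom=n0

idom(n4) = n0

Answer: n0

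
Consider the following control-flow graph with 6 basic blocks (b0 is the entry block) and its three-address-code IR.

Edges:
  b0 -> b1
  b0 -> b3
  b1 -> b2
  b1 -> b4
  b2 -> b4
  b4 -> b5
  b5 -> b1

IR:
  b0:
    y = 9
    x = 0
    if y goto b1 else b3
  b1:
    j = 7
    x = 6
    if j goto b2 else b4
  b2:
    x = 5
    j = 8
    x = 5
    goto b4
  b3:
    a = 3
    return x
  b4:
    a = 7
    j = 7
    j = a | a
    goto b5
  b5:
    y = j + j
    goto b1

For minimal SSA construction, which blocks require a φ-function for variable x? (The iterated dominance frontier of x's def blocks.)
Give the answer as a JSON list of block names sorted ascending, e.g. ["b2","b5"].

idom tree: b1←b0 b2←b1 b3←b0 b4←b1 b5←b4
Dom at joins:
  b1: preds {b0,b5}: {b0} ∩ {b0,b1,b4,b5} = {b0}; idom=b0
  b4: preds {b1,b2}: {b0,b1} ∩ {b0,b1,b2} = {b0,b1}; idom=b1

DF derivation:
  join b1 pred b0: · stop@b0
  join b1 pred b5: b5→b4→b1 stop@b0
  join b4 pred b1: · stop@b1
  join b4 pred b2: b2 stop@b1
  b0: DF=∅
  b1: DF={b1}
  b2: DF={b4}
  b3: DF=∅
  b4: DF={b1}
  b5: DF={b1}

φ for x: defs {b0,b1,b2}
  DF⁺ = {b1,b4}

Answer: ["b1", "b4"]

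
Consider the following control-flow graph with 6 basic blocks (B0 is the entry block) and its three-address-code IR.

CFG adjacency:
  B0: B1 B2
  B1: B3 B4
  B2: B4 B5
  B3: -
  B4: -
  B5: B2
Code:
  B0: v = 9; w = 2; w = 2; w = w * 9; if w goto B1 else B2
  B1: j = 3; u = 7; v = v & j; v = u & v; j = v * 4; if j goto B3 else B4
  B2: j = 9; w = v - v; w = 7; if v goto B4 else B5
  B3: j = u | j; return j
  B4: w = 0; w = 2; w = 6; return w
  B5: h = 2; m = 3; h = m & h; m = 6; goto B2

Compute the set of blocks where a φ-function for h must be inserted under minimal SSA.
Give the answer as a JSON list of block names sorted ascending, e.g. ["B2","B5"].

idom tree: B1←B0 B2←B0 B3←B1 B4←B0 B5←B2
Dom∩ at merges:
  B2: preds {B0,B5}: {B0} ∩ {B0,B2,B5} = {B0}; idom=B0
  B4: preds {B1,B2}: {B0,B1} ∩ {B0,B2} = {B0}; idom=B0

Frontier:
  join B2 pred B0: · stop@B0
  join B2 pred B5: B5→B2 stop@B0
  join B4 pred B1: B1 stop@B0
  join B4 pred B2: B2 stop@B0
  B0 → ∅
  B1 → {B4}
  B2 → {B2,B4}
  B3 → ∅
  B4 → ∅
  B5 → {B2}

φ for h: defs {B5}
  DF⁺ = {B2,B4}

Answer: ["B2", "B4"]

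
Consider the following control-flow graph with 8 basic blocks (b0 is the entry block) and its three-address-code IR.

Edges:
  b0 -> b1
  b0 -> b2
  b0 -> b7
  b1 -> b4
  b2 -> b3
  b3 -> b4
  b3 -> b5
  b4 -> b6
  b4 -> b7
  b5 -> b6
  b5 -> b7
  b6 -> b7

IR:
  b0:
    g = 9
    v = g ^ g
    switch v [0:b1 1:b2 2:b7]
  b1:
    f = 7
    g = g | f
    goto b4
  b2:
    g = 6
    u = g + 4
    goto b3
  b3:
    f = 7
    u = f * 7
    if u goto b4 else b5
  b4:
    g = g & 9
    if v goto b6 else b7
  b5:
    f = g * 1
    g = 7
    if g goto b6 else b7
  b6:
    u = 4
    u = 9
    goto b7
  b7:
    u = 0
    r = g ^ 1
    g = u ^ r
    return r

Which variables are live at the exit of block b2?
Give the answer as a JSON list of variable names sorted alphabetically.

Answer: ["g", "v"]

Working:
def/use:
  b0 def {g,v} use ∅
  b1 def {f,g} use {g}
  b2 def {g,u} use ∅
  b3 def {f,u} use ∅
  b4 def {g} use {g,v}
  b5 def {f,g} use {g}
  b6 def {u} use ∅
  b7 def {g,r,u} use {g}

Backward fixpoint:
  live b0: ∅→{g,v}
  live b1: {g,v}→{g,v}
  live b2: {v}→{g,v}
  live b3: {g,v}→{g,v}
  live b4: {g,v}→{g}
  live b5: {g}→{g}
  live b6: {g}→{g}
  live b7: {g}→∅

live-out(b2) = ["g", "v"]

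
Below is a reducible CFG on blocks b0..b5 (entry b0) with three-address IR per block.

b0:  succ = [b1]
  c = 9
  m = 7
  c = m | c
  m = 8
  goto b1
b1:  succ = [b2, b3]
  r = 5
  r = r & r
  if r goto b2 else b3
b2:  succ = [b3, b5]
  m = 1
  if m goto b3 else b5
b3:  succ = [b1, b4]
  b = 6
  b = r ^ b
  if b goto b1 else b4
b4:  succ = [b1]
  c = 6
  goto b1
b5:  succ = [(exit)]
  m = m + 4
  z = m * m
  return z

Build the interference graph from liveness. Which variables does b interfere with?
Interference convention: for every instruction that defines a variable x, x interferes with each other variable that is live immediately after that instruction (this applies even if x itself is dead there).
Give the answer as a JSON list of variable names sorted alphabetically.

def/use:
  b0: {c,m} / ∅
  b1: {r} / ∅
  b2: {m} / ∅
  b3: {b} / {r}
  b4: {c} / ∅
  b5: {m,z} / {m}

Backward fixpoint:
  live b0: ∅→∅
  live b1: ∅→{r}
  live b2: {r}→{m,r}
  live b3: {r}→∅
  live b4: ∅→∅
  live b5: {m}→∅

Conflict graph:
  b — {r}
  c — {m}
  m — {c,r}
  r — {b,m}
  z — ∅

N(b) = ["r"]

Answer: ["r"]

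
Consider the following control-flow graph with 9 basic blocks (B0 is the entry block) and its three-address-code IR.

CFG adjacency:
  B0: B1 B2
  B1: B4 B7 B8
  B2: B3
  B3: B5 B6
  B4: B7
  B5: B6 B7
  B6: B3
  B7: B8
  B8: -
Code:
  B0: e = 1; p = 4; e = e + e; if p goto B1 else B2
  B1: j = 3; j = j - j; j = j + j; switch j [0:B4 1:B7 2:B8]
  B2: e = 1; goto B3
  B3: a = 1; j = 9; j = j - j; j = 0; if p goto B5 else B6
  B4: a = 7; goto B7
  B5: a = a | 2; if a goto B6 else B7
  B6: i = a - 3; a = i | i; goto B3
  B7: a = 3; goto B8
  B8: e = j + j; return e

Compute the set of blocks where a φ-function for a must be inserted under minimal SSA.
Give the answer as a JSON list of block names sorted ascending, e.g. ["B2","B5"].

idom tree: B1←B0 B2←B0 B3←B2 B4←B1 B5←B3 B6←B3 B7←B0 B8←B0
Dom∩ at merges:
  B3: preds {B2,B6}: {B0,B2} ∩ {B0,B2,B3,B6} = {B0,B2}; idom=B2
  B6: preds {B3,B5}: {B0,B2,B3} ∩ {B0,B2,B3,B5} = {B0,B2,B3}; idom=B3
  B7: preds {B1,B4,B5}: {B0,B1} ∩ {B0,B1,B4} ∩ {B0,B2,B3,B5} = {B0}; idom=B0
  B8: preds {B1,B7}: {B0,B1} ∩ {B0,B7} = {B0}; idom=B0

Frontier:
  join B3 pred B2: · stop@B2
  join B3 pred B6: B6→B3 stop@B2
  join B6 pred B3: · stop@B3
  join B6 pred B5: B5 stop@B3
  join B7 pred B1: B1 stop@B0
  join B7 pred B4: B4→B1 stop@B0
  join B7 pred B5: B5→B3→B2 stop@B0
  join B8 pred B1: B1 stop@B0
  join B8 pred B7: B7 stop@B0
  B0: DF=∅
  B1: DF={B7,B8}
  B2: DF={B7}
  B3: DF={B3,B7}
  B4: DF={B7}
  B5: DF={B6,B7}
  B6: DF={B3}
  B7: DF={B8}
  B8: DF=∅

φ for a: defs {B3,B4,B5,B6,B7}
  DF⁺ = {B3,B6,B7,B8}

Answer: ["B3", "B6", "B7", "B8"]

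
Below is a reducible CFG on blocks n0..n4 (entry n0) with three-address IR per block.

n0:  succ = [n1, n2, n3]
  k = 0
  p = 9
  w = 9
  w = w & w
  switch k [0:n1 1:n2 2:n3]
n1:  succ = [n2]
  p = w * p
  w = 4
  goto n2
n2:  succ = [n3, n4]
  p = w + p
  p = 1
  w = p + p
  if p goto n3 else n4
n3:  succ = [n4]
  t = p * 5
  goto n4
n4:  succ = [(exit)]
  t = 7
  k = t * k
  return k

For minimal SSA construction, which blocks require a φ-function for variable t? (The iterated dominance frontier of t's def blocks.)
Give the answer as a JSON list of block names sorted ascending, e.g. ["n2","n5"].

Answer: ["n4"]

Working:
idom tree: n1←n0 n2←n0 n3←n0 n4←n0
Dom∩ at merges:
  n2: preds {n0,n1}: {n0} ∩ {n0,n1} = {n0}; idom=n0
  n3: preds {n0,n2}: {n0} ∩ {n0,n2} = {n0}; idom=n0
  n4: preds {n2,n3}: {n0,n2} ∩ {n0,n3} = {n0}; idom=n0

DF walk-up:
  join n2 pred n0: · stop@n0
  join n2 pred n1: n1 stop@n0
  join n3 pred n0: · stop@n0
  join n3 pred n2: n2 stop@n0
  join n4 pred n2: n2 stop@n0
  join n4 pred n3: n3 stop@n0
  n0 → ∅
  n1 → {n2}
  n2 → {n3,n4}
  n3 → {n4}
  n4 → ∅

φ for t: defs {n3,n4}
  DF⁺ = {n4}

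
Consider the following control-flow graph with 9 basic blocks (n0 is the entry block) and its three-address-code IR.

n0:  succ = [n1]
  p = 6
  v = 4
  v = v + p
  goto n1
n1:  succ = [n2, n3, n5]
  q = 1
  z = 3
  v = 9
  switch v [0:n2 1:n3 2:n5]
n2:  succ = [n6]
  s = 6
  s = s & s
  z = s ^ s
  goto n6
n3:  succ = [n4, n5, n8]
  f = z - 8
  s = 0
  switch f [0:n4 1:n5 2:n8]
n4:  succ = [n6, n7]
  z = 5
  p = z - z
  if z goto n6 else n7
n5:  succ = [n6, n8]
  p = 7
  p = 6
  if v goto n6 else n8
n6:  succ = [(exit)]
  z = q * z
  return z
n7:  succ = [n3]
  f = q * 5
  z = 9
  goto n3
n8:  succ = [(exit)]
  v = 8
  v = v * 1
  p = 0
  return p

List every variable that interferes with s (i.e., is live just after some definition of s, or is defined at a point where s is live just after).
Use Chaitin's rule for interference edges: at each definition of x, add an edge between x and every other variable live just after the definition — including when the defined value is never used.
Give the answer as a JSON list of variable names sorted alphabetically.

Per-block:
  n0: {p,v} / ∅
  n1: {q,v,z} / ∅
  n2: {s,z} / ∅
  n3: {f,s} / {z}
  n4: {p,z} / ∅
  n5: {p} / {v}
  n6: {z} / {q,z}
  n7: {f,z} / {q}
  n8: {p,v} / ∅

Liveness:
  n0: in=∅ out=∅
  n1: in=∅ out={q,v,z}
  n2: in={q} out={q,z}
  n3: in={q,v,z} out={q,v,z}
  n4: in={q,v} out={q,v,z}
  n5: in={q,v,z} out={q,z}
  n6: in={q,z} out=∅
  n7: in={q,v} out={q,v,z}
  n8: in=∅ out=∅

Conflict graph:
  f: {q,s,v,z}
  p: {q,v,z}
  q: {f,p,s,v,z}
  s: {f,q,v,z}
  v: {f,p,q,s,z}
  z: {f,p,q,s,v}

N(s) = ["f", "q", "v", "z"]

Answer: ["f", "q", "v", "z"]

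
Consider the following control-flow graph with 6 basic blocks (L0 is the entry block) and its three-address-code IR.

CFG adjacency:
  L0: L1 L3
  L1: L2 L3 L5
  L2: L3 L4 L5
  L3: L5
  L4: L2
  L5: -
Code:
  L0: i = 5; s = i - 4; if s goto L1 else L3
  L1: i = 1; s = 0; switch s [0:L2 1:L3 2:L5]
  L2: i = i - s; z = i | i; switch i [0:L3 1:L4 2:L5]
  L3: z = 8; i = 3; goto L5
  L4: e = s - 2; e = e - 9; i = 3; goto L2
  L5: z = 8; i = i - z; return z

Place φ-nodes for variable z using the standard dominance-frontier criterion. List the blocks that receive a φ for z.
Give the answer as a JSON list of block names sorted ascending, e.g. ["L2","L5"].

Answer: ["L2", "L3", "L5"]

Working:
idom tree: L1←L0 L2←L1 L3←L0 L4←L2 L5←L0
Join-block Dom:
  L2: preds {L1,L4}: {L0,L1} ∩ {L0,L1,L2,L4} = {L0,L1}; idom=L1
  L3: preds {L0,L1,L2}: {L0} ∩ {L0,L1} ∩ {L0,L1,L2} = {L0}; idom=L0
  L5: preds {L1,L2,L3}: {L0,L1} ∩ {L0,L1,L2} ∩ {L0,L3} = {L0}; idom=L0

DF walk-up:
  join L2 pred L1: · stop@L1
  join L2 pred L4: L4→L2 stop@L1
  join L3 pred L0: · stop@L0
  join L3 pred L1: L1 stop@L0
  join L3 pred L2: L2→L1 stop@L0
  join L5 pred L1: L1 stop@L0
  join L5 pred L2: L2→L1 stop@L0
  join L5 pred L3: L3 stop@L0
  L0: DF=∅
  L1: DF={L3,L5}
  L2: DF={L2,L3,L5}
  L3: DF={L5}
  L4: DF={L2}
  L5: DF=∅

φ for z: defs {L2,L3,L5}
  DF⁺ = {L2,L3,L5}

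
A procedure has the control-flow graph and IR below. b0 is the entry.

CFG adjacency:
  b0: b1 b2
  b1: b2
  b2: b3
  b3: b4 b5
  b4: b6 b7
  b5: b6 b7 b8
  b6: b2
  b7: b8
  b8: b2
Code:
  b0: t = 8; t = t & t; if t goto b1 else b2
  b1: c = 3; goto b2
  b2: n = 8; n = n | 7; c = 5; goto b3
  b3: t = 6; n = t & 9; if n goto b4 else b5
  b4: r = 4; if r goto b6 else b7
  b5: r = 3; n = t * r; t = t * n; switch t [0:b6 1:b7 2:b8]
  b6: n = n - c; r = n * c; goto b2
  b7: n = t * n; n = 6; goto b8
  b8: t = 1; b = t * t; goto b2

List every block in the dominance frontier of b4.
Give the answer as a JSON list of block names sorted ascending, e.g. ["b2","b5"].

idom tree: b1←b0 b2←b0 b3←b2 b4←b3 b5←b3 b6←b3 b7←b3 b8←b3
Dom∩ at merges:
  b2: preds {b0,b1,b6,b8}: {b0} ∩ {b0,b1} ∩ {b0,b2,b3,b6} ∩ {b0,b2,b3,b8} = {b0}; idom=b0
  b6: preds {b4,b5}: {b0,b2,b3,b4} ∩ {b0,b2,b3,b5} = {b0,b2,b3}; idom=b3
  b7: preds {b4,b5}: {b0,b2,b3,b4} ∩ {b0,b2,b3,b5} = {b0,b2,b3}; idom=b3
  b8: preds {b5,b7}: {b0,b2,b3,b5} ∩ {b0,b2,b3,b7} = {b0,b2,b3}; idom=b3

DF walk-up:
  join b2 pred b0: · stop@b0
  join b2 pred b1: b1 stop@b0
  join b2 pred b6: b6→b3→b2 stop@b0
  join b2 pred b8: b8→b3→b2 stop@b0
  join b6 pred b4: b4 stop@b3
  join b6 pred b5: b5 stop@b3
  join b7 pred b4: b4 stop@b3
  join b7 pred b5: b5 stop@b3
  join b8 pred b5: b5 stop@b3
  join b8 pred b7: b7 stop@b3
  b0: DF=∅
  b1: DF={b2}
  b2: DF={b2}
  b3: DF={b2}
  b4: DF={b6,b7}
  b5: DF={b6,b7,b8}
  b6: DF={b2}
  b7: DF={b8}
  b8: DF={b2}

DF(b4) = ["b6", "b7"]

Answer: ["b6", "b7"]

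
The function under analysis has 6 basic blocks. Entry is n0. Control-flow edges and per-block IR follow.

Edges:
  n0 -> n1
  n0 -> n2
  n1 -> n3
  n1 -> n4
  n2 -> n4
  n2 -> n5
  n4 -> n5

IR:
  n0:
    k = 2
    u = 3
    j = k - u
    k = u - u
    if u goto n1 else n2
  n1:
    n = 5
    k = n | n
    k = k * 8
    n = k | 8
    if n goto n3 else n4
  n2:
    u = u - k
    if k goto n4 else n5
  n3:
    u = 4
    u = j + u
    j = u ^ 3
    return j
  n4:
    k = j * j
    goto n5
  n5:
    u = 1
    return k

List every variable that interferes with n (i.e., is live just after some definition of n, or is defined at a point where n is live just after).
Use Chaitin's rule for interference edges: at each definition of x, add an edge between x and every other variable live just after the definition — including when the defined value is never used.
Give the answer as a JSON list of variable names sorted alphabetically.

Answer: ["j"]

Analysis:
Per-block:
  n0 def {j,k,u} use ∅
  n1 def {k,n} use ∅
  n2 def {u} use {k,u}
  n3 def {j,u} use {j}
  n4 def {k} use {j}
  n5 def {u} use {k}

Live sets:
  n0 li=∅ lo={j,k,u}
  n1 li={j} lo={j}
  n2 li={j,k,u} lo={j,k}
  n3 li={j} lo=∅
  n4 li={j} lo={k}
  n5 li={k} lo=∅

Interference:
  j↔{k,n,u}
  k↔{j,u}
  n↔{j}
  u↔{j,k}

N(n) = ["j"]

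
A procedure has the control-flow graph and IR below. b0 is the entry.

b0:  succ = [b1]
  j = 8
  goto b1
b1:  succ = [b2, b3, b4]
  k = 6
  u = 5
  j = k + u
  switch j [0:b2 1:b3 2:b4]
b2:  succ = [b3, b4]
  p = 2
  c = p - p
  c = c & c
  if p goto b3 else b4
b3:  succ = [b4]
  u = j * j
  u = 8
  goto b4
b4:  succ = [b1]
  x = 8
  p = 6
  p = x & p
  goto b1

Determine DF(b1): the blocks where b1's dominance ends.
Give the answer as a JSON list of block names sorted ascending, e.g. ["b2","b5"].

Answer: ["b1"]

Derivation:
idom tree: b1←b0 b2←b1 b3←b1 b4←b1
Join-block Dom:
  b1: preds {b0,b4}: {b0} ∩ {b0,b1,b4} = {b0}; idom=b0
  b3: preds {b1,b2}: {b0,b1} ∩ {b0,b1,b2} = {b0,b1}; idom=b1
  b4: preds {b1,b2,b3}: {b0,b1} ∩ {b0,b1,b2} ∩ {b0,b1,b3} = {b0,b1}; idom=b1

Frontier:
  join b1 pred b0: · stop@b0
  join b1 pred b4: b4→b1 stop@b0
  join b3 pred b1: · stop@b1
  join b3 pred b2: b2 stop@b1
  join b4 pred b1: · stop@b1
  join b4 pred b2: b2 stop@b1
  join b4 pred b3: b3 stop@b1
  b0: DF=∅
  b1: DF={b1}
  b2: DF={b3,b4}
  b3: DF={b4}
  b4: DF={b1}

DF(b1) = ["b1"]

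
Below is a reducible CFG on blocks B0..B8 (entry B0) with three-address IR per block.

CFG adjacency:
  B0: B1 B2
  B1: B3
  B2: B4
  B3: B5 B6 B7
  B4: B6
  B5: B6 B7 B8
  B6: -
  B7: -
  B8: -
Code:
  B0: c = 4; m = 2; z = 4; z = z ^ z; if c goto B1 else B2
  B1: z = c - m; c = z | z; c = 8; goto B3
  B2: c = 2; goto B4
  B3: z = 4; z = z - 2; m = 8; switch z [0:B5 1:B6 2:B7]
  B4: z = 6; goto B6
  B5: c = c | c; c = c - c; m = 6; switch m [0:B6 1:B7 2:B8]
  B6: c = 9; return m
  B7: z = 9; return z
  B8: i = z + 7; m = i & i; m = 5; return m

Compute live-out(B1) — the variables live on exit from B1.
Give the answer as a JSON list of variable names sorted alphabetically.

Per-block:
  B0 def {c,m,z} use ∅
  B1 def {c,z} use {c,m}
  B2 def {c} use ∅
  B3 def {m,z} use ∅
  B4 def {z} use ∅
  B5 def {c,m} use {c}
  B6 def {c} use {m}
  B7 def {z} use ∅
  B8 def {i,m} use {z}

Backward fixpoint:
  B0 li=∅ lo={c,m}
  B1 li={c,m} lo={c}
  B2 li={m} lo={m}
  B3 li={c} lo={c,m,z}
  B4 li={m} lo={m}
  B5 li={c,z} lo={m,z}
  B6 li={m} lo=∅
  B7 li=∅ lo=∅
  B8 li={z} lo=∅

live-out(B1) = ["c"]

Answer: ["c"]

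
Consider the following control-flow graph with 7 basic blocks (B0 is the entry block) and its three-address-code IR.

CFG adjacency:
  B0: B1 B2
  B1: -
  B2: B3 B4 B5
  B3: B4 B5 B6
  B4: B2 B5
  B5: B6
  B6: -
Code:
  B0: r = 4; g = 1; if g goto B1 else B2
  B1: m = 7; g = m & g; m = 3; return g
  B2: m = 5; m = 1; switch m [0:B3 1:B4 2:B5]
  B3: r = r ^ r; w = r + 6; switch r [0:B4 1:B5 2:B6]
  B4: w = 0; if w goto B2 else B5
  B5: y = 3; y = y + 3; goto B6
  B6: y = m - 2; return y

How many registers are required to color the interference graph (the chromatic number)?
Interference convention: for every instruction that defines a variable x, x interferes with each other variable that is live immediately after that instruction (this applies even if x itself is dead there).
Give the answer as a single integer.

def/use:
  B0: {g,r} / ∅
  B1: {g,m} / {g}
  B2: {m} / ∅
  B3: {r,w} / {r}
  B4: {w} / ∅
  B5: {y} / ∅
  B6: {y} / {m}

Live sets:
  live B0: ∅→{g,r}
  live B1: {g}→∅
  live B2: {r}→{m,r}
  live B3: {m,r}→{m,r}
  live B4: {m,r}→{m,r}
  live B5: {m}→{m}
  live B6: {m}→∅

Interference:
  g↔{m,r}
  m↔{g,r,w,y}
  r↔{g,m,w}
  w↔{m,r}
  y↔{m}

Chromatic number:
  lower bound: {g,m,r} mutually conflict ⇒ χ ≥ 3
  assign g→c2 m→c0 r→c1 w→c2 y→c1 — no edge inside a register ⇒ χ ≤ 3
  χ = 3

Answer: 3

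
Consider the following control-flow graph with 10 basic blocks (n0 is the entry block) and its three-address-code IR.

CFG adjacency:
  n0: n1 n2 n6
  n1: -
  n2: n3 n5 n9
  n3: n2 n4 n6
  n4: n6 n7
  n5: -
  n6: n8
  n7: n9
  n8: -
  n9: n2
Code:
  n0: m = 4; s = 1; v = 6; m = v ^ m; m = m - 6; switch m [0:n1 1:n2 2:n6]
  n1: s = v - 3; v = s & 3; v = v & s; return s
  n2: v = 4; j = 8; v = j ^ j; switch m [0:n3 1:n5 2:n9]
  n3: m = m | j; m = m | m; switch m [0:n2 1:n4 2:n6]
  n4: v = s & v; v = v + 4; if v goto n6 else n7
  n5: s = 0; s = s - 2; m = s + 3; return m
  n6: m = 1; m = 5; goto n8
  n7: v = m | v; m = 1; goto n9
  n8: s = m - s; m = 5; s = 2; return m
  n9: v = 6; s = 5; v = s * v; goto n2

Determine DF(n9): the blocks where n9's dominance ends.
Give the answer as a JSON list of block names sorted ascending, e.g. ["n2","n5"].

Answer: ["n2"]

Derivation:
idom tree: n1←n0 n2←n0 n3←n2 n4←n3 n5←n2 n6←n0 n7←n4 n8←n6 n9←n2
Dom∩ at merges:
  n2: preds {n0,n3,n9}: {n0} ∩ {n0,n2,n3} ∩ {n0,n2,n9} = {n0}; idom=n0
  n6: preds {n0,n3,n4}: {n0} ∩ {n0,n2,n3} ∩ {n0,n2,n3,n4} = {n0}; idom=n0
  n9: preds {n2,n7}: {n0,n2} ∩ {n0,n2,n3,n4,n7} = {n0,n2}; idom=n2

Frontier:
  n2←n0: walk · to n0
  n2←n3: walk n3→n2 to n0
  n2←n9: walk n9→n2 to n0
  n6←n0: walk · to n0
  n6←n3: walk n3→n2 to n0
  n6←n4: walk n4→n3→n2 to n0
  n9←n2: walk · to n2
  n9←n7: walk n7→n4→n3 to n2
  n0: DF=∅
  n1: DF=∅
  n2: DF={n2,n6}
  n3: DF={n2,n6,n9}
  n4: DF={n6,n9}
  n5: DF=∅
  n6: DF=∅
  n7: DF={n9}
  n8: DF=∅
  n9: DF={n2}

DF(n9) = ["n2"]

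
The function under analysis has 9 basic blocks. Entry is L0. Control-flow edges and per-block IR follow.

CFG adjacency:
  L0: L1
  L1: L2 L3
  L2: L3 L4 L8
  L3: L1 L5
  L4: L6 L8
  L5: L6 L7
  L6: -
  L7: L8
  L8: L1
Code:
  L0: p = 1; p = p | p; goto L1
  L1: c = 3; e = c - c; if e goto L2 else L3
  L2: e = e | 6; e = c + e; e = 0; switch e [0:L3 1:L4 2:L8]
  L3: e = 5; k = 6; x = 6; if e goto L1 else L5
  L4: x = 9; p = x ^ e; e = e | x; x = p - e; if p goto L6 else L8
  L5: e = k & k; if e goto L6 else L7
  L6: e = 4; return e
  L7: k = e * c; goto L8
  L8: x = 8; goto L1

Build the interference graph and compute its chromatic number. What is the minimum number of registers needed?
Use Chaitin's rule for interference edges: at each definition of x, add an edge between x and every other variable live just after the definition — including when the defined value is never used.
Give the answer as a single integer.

Block summaries:
  L0: {p} / ∅
  L1: {c,e} / ∅
  L2: {e} / {c,e}
  L3: {e,k,x} / ∅
  L4: {e,p,x} / {e}
  L5: {e} / {k}
  L6: {e} / ∅
  L7: {k} / {c,e}
  L8: {x} / ∅

Liveness:
  live L0: ∅→∅
  live L1: ∅→{c,e}
  live L2: {c,e}→{c,e}
  live L3: {c}→{c,k}
  live L4: {e}→∅
  live L5: {c,k}→{c,e}
  live L6: ∅→∅
  live L7: {c,e}→∅
  live L8: ∅→∅

Interference:
  c — {e,k,x}
  e — {c,k,p,x}
  k — {c,e,x}
  p — {e,x}
  x — {c,e,k,p}

Colouring:
  lower bound: {c,e,k,x} mutually conflict ⇒ χ ≥ 4
  4-colouring: c0={e}  c1={x}  c2={c,p}  c3={k}
  χ = 4

Answer: 4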